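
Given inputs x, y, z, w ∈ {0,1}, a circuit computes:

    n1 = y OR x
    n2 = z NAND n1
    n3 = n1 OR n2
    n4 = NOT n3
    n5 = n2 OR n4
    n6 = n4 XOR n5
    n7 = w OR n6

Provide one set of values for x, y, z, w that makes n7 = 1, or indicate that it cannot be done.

x=1, y=1, z=0, w=0

Check with x=1, y=1, z=0, w=0:
n1 = y OR x = 1 OR 1 = 1
n2 = z NAND n1 = 0 NAND 1 = 1
n3 = n1 OR n2 = 1 OR 1 = 1
n4 = NOT n3 = NOT 1 = 0
n5 = n2 OR n4 = 1 OR 0 = 1
n6 = n4 XOR n5 = 0 XOR 1 = 1
n7 = w OR n6 = 0 OR 1 = 1
So n7 = 1 as required.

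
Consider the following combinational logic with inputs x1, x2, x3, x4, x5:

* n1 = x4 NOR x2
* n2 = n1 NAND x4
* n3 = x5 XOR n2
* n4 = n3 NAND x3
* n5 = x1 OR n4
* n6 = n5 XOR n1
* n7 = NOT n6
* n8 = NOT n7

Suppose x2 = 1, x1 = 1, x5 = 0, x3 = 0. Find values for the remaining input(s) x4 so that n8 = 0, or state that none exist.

With x2 = 1, x1 = 1, x5 = 0, x3 = 0 fixed, none of the 2 settings of x4 give n8 = 0.
For example, with x4=0:
n1 = x4 NOR x2 = 0 NOR 1 = 0
n2 = n1 NAND x4 = 0 NAND 0 = 1
n3 = x5 XOR n2 = 0 XOR 1 = 1
n4 = n3 NAND x3 = 1 NAND 0 = 1
n5 = x1 OR n4 = 1 OR 1 = 1
n6 = n5 XOR n1 = 1 XOR 0 = 1
n7 = NOT n6 = NOT 1 = 0
n8 = NOT n7 = NOT 0 = 1
giving n8 = 1 ≠ 0.

no solution exists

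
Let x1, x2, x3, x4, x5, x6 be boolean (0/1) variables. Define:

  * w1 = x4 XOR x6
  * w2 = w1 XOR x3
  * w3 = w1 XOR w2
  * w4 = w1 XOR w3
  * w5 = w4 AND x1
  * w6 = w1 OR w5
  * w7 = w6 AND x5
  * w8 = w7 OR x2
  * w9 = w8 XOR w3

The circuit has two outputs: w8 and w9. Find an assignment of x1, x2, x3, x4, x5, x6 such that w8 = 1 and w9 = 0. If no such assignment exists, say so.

Check with x1=0, x2=1, x3=1, x4=0, x5=0, x6=1:
w1 = x4 XOR x6 = 0 XOR 1 = 1
w2 = w1 XOR x3 = 1 XOR 1 = 0
w3 = w1 XOR w2 = 1 XOR 0 = 1
w4 = w1 XOR w3 = 1 XOR 1 = 0
w5 = w4 AND x1 = 0 AND 0 = 0
w6 = w1 OR w5 = 1 OR 0 = 1
w7 = w6 AND x5 = 1 AND 0 = 0
w8 = w7 OR x2 = 0 OR 1 = 1
w9 = w8 XOR w3 = 1 XOR 1 = 0
So w8 = 1 and w9 = 0.

x1=0, x2=1, x3=1, x4=0, x5=0, x6=1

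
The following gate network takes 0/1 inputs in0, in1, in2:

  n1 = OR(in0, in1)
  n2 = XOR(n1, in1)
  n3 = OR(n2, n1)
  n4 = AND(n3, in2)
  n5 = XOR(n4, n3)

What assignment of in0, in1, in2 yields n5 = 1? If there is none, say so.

in0=1 in1=0 in2=0

n5 = XOR(n4, n3) must be 1, so n4 and n3 differ.
Check with in0=1 in1=0 in2=0:
n1 = OR(in0, in1) = OR(1, 0) = 1
n2 = XOR(n1, in1) = XOR(1, 0) = 1
n3 = OR(n2, n1) = OR(1, 1) = 1
n4 = AND(n3, in2) = AND(1, 0) = 0
n5 = XOR(n4, n3) = XOR(0, 1) = 1
So n5 = 1 as required.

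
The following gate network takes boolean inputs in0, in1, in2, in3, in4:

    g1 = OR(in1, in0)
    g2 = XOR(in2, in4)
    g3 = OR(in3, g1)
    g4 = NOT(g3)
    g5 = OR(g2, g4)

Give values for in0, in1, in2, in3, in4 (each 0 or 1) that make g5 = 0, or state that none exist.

Check with in0=0 in1=0 in2=1 in3=1 in4=1:
g1 = OR(in1, in0) = OR(0, 0) = 0
g2 = XOR(in2, in4) = XOR(1, 1) = 0
g3 = OR(in3, g1) = OR(1, 0) = 1
g4 = NOT(g3) = NOT 1 = 0
g5 = OR(g2, g4) = OR(0, 0) = 0
So g5 = 0 as required.

in0=0 in1=0 in2=1 in3=1 in4=1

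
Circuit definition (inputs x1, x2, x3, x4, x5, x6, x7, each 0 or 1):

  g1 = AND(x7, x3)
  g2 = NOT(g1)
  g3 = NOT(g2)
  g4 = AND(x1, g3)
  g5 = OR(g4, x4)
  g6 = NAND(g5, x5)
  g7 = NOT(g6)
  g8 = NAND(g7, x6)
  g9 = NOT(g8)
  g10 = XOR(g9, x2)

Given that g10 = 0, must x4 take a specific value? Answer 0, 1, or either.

either

Both values of x4 occur among assignments with g10 = 0:
  x4=0: x1=0, x2=0, x3=0, x4=0, x5=0, x6=0, x7=0
  x4=1: x1=0, x2=0, x3=0, x4=1, x5=0, x6=0, x7=0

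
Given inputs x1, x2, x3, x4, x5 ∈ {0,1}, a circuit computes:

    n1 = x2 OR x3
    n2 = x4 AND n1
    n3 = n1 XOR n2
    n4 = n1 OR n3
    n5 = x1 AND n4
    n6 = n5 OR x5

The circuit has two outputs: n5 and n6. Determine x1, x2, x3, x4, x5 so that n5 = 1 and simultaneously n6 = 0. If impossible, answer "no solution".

Across all 32 input combinations, none give both n5 = 1 and n6 = 0.

no solution exists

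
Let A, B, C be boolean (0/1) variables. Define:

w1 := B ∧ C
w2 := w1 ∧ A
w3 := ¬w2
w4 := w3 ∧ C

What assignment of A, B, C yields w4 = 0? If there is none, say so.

w4 = w3 ∧ C must be 0, so at least one of w3, C is 0.
Check with A=1 B=0 C=0:
w1 = B ∧ C = 0 ∧ 0 = 0
w2 = w1 ∧ A = 0 ∧ 1 = 0
w3 = ¬w2 = ¬0 = 1
w4 = w3 ∧ C = 1 ∧ 0 = 0
So w4 = 0 as required.

A=1 B=0 C=0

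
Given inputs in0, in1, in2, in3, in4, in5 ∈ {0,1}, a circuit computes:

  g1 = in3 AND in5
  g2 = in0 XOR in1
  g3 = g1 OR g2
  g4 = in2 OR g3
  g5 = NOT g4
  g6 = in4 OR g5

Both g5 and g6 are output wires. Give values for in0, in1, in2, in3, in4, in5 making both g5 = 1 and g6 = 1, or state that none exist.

in0=0, in1=0, in2=0, in3=0, in4=0, in5=0

Check with in0=0, in1=0, in2=0, in3=0, in4=0, in5=0:
g1 = in3 AND in5 = 0 AND 0 = 0
g2 = in0 XOR in1 = 0 XOR 0 = 0
g3 = g1 OR g2 = 0 OR 0 = 0
g4 = in2 OR g3 = 0 OR 0 = 0
g5 = NOT g4 = NOT 0 = 1
g6 = in4 OR g5 = 0 OR 1 = 1
So g5 = 1 and g6 = 1.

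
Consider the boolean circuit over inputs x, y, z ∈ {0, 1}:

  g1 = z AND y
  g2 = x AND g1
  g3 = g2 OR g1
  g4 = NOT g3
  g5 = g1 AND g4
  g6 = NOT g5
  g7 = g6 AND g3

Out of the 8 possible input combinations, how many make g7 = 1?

2

g7 = g6 AND g3 must be 1, so both g6 = 1 and g3 = 1.
Satisfying assignments:
  x=0, y=1, z=1
  x=1, y=1, z=1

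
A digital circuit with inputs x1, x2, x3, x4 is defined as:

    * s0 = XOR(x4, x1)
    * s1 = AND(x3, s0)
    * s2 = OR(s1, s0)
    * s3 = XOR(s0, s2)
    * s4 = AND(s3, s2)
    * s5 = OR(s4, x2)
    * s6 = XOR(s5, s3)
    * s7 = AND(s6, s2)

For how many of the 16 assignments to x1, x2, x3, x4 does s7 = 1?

4

s7 = AND(s6, s2) must be 1, so both s6 = 1 and s2 = 1.
s6 = XOR(s5, s3) must be 1, so s5 and s3 differ.
Enumerating the 16 input combinations, 4 give s7 = 1 and 12 give s7 = 0.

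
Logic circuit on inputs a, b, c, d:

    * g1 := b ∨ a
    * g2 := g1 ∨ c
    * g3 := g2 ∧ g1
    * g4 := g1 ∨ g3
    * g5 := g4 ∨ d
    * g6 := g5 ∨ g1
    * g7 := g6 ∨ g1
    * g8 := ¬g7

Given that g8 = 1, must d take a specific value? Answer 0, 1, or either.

g8 = ¬g7 must be 1, so g7 = 0.
Every assignment with g8 = 1 has d = 0; there are 2 such assignment(s).
  a=0, b=0, c=0, d=0
  a=0, b=0, c=1, d=0

0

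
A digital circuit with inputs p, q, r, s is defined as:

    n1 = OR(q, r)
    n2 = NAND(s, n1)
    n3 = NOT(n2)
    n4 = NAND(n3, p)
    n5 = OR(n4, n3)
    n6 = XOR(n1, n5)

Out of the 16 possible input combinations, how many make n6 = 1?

4

n6 = XOR(n1, n5) must be 1, so n1 and n5 differ.
Satisfying assignments:
  p=0, q=0, r=0, s=0
  p=0, q=0, r=0, s=1
  p=1, q=0, r=0, s=0
  p=1, q=0, r=0, s=1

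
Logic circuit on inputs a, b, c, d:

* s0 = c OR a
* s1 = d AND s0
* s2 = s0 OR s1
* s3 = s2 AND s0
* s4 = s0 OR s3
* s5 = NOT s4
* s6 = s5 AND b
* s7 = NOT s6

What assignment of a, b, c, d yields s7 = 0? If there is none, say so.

s7 = NOT s6 must be 0, so s6 = 1.
Check with a=0, b=1, c=0, d=0:
s0 = c OR a = 0 OR 0 = 0
s1 = d AND s0 = 0 AND 0 = 0
s2 = s0 OR s1 = 0 OR 0 = 0
s3 = s2 AND s0 = 0 AND 0 = 0
s4 = s0 OR s3 = 0 OR 0 = 0
s5 = NOT s4 = NOT 0 = 1
s6 = s5 AND b = 1 AND 1 = 1
s7 = NOT s6 = NOT 1 = 0
So s7 = 0 as required.

a=0, b=1, c=0, d=0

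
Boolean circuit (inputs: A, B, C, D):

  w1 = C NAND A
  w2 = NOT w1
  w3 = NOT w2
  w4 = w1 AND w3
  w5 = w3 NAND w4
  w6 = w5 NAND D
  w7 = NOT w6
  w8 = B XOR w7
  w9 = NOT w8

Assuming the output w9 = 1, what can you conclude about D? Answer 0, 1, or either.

Both values of D occur among assignments with w9 = 1:
  D=0: A=0, B=0, C=0, D=0
  D=1: A=0, B=0, C=0, D=1

either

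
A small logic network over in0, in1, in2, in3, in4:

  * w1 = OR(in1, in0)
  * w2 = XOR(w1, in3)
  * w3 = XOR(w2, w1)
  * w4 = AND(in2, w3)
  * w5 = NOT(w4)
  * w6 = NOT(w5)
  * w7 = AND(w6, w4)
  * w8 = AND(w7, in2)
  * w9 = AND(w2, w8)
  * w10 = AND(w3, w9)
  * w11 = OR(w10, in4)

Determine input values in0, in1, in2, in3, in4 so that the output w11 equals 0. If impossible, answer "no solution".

w11 = OR(w10, in4) must be 0, so both w10 = 0 and in4 = 0.
w10 = AND(w3, w9) must be 0, so at least one of w3, w9 is 0.
Check with in0=1 in1=1 in2=0 in3=0 in4=0:
w1 = OR(in1, in0) = OR(1, 1) = 1
w2 = XOR(w1, in3) = XOR(1, 0) = 1
w3 = XOR(w2, w1) = XOR(1, 1) = 0
w4 = AND(in2, w3) = AND(0, 0) = 0
w5 = NOT(w4) = NOT 0 = 1
w6 = NOT(w5) = NOT 1 = 0
w7 = AND(w6, w4) = AND(0, 0) = 0
w8 = AND(w7, in2) = AND(0, 0) = 0
w9 = AND(w2, w8) = AND(1, 0) = 0
w10 = AND(w3, w9) = AND(0, 0) = 0
w11 = OR(w10, in4) = OR(0, 0) = 0
So w11 = 0 as required.

in0=1 in1=1 in2=0 in3=0 in4=0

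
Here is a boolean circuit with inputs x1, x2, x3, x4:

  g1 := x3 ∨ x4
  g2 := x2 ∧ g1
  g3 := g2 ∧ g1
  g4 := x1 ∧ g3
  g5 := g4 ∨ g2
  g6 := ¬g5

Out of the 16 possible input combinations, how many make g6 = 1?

10

g6 = ¬g5 must be 1, so g5 = 0.
g5 = g4 ∨ g2 must be 0, so both g4 = 0 and g2 = 0.
g4 = x1 ∧ g3 must be 0, so at least one of x1, g3 is 0.
Enumerating the 16 input combinations, 10 give g6 = 1 and 6 give g6 = 0.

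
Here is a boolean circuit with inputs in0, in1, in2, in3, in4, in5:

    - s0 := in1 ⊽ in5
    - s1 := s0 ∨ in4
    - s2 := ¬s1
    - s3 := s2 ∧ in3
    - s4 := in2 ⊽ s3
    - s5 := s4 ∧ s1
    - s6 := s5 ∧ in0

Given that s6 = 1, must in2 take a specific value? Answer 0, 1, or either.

s6 = s5 ∧ in0 must be 1, so both s5 = 1 and in0 = 1.
s5 = s4 ∧ s1 must be 1, so both s4 = 1 and s1 = 1.
s4 = in2 ⊽ s3 must be 1, so both in2 = 0 and s3 = 0.
Every assignment with s6 = 1 has in2 = 0; there are 10 such assignment(s).

0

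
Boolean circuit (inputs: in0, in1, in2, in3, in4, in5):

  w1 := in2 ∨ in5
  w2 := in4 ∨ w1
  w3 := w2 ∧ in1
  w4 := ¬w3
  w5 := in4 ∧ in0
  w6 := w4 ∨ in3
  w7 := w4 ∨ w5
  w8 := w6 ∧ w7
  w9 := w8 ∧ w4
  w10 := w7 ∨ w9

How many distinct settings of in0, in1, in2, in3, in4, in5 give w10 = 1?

w10 = w7 ∨ w9 must be 1, so at least one of w7, w9 is 1.
Enumerating the 64 input combinations, 44 give w10 = 1 and 20 give w10 = 0.

44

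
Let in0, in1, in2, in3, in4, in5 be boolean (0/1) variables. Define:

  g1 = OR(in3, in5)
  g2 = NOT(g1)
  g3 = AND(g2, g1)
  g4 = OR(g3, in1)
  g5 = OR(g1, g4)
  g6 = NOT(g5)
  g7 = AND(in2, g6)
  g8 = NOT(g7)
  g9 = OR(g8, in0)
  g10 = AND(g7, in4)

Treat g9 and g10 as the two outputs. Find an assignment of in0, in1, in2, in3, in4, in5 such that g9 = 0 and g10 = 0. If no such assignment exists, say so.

Check with in0=0, in1=0, in2=1, in3=0, in4=0, in5=0:
g1 = OR(in3, in5) = OR(0, 0) = 0
g2 = NOT(g1) = NOT 0 = 1
g3 = AND(g2, g1) = AND(1, 0) = 0
g4 = OR(g3, in1) = OR(0, 0) = 0
g5 = OR(g1, g4) = OR(0, 0) = 0
g6 = NOT(g5) = NOT 0 = 1
g7 = AND(in2, g6) = AND(1, 1) = 1
g8 = NOT(g7) = NOT 1 = 0
g9 = OR(g8, in0) = OR(0, 0) = 0
g10 = AND(g7, in4) = AND(1, 0) = 0
So g9 = 0 and g10 = 0.

in0=0, in1=0, in2=1, in3=0, in4=0, in5=0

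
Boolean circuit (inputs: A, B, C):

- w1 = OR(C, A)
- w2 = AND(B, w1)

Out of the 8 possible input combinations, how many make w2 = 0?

5

w2 = AND(B, w1) must be 0, so at least one of B, w1 is 0.
Enumerating the 8 input combinations, 5 give w2 = 0 and 3 give w2 = 1.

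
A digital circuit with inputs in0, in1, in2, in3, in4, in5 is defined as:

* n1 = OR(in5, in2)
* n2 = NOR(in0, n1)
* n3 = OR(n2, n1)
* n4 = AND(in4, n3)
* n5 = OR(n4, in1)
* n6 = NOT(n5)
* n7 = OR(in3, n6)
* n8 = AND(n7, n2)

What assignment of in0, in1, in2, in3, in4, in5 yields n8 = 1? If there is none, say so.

n8 = AND(n7, n2) must be 1, so both n7 = 1 and n2 = 1.
n7 = OR(in3, n6) must be 1, so at least one of in3, n6 is 1.
Check with in0=0 in1=1 in2=0 in3=1 in4=0 in5=0:
n1 = OR(in5, in2) = OR(0, 0) = 0
n2 = NOR(in0, n1) = NOR(0, 0) = 1
n3 = OR(n2, n1) = OR(1, 0) = 1
n4 = AND(in4, n3) = AND(0, 1) = 0
n5 = OR(n4, in1) = OR(0, 1) = 1
n6 = NOT(n5) = NOT 1 = 0
n7 = OR(in3, n6) = OR(1, 0) = 1
n8 = AND(n7, n2) = AND(1, 1) = 1
So n8 = 1 as required.

in0=0 in1=1 in2=0 in3=1 in4=0 in5=0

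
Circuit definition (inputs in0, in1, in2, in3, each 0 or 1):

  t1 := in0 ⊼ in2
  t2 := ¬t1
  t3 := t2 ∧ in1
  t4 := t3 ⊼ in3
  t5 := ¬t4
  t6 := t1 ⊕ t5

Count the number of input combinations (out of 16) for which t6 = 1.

t6 = t1 ⊕ t5 must be 1, so t1 and t5 differ.
Enumerating the 16 input combinations, 13 give t6 = 1 and 3 give t6 = 0.

13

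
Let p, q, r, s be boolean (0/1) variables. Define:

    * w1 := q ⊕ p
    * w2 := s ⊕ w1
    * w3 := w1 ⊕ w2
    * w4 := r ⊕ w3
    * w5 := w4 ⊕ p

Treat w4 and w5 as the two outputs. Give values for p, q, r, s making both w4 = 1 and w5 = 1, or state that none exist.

Check with p=0 q=0 r=1 s=0:
w1 = q ⊕ p = 0 ⊕ 0 = 0
w2 = s ⊕ w1 = 0 ⊕ 0 = 0
w3 = w1 ⊕ w2 = 0 ⊕ 0 = 0
w4 = r ⊕ w3 = 1 ⊕ 0 = 1
w5 = w4 ⊕ p = 1 ⊕ 0 = 1
So w4 = 1 and w5 = 1.

p=0 q=0 r=1 s=0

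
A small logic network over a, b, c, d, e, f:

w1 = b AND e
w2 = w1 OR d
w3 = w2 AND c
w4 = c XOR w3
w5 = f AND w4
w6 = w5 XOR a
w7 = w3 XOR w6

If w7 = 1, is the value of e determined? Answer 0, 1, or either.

either

Both values of e occur among assignments with w7 = 1:
  e=0: a=0, b=0, c=1, d=0, e=0, f=1
  e=1: a=0, b=0, c=1, d=0, e=1, f=1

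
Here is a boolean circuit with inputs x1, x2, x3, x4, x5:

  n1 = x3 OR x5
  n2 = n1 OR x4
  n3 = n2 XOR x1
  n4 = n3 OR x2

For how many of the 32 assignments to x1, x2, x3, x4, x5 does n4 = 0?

n4 = n3 OR x2 must be 0, so both n3 = 0 and x2 = 0.
n3 = n2 XOR x1 must be 0, so n2 and x1 are equal.
Enumerating the 32 input combinations, 8 give n4 = 0 and 24 give n4 = 1.

8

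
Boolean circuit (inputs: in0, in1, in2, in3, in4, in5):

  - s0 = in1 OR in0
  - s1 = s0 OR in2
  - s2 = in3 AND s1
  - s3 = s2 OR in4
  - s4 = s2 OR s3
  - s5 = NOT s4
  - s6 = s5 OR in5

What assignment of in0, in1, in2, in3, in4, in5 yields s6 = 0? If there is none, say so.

in0=0, in1=0, in2=1, in3=0, in4=1, in5=0

s6 = s5 OR in5 must be 0, so both s5 = 0 and in5 = 0.
s5 = NOT s4 must be 0, so s4 = 1.
s4 = s2 OR s3 must be 1, so at least one of s2, s3 is 1.
Check with in0=0, in1=0, in2=1, in3=0, in4=1, in5=0:
s0 = in1 OR in0 = 0 OR 0 = 0
s1 = s0 OR in2 = 0 OR 1 = 1
s2 = in3 AND s1 = 0 AND 1 = 0
s3 = s2 OR in4 = 0 OR 1 = 1
s4 = s2 OR s3 = 0 OR 1 = 1
s5 = NOT s4 = NOT 1 = 0
s6 = s5 OR in5 = 0 OR 0 = 0
So s6 = 0 as required.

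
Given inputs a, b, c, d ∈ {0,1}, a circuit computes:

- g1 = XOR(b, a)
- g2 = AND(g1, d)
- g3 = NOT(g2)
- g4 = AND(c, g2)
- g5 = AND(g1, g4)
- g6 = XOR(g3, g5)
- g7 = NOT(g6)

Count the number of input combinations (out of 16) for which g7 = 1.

g7 = NOT(g6) must be 1, so g6 = 0.
g6 = XOR(g3, g5) must be 0, so g3 and g5 are equal.
Satisfying assignments:
  a=0, b=1, c=0, d=1
  a=1, b=0, c=0, d=1

2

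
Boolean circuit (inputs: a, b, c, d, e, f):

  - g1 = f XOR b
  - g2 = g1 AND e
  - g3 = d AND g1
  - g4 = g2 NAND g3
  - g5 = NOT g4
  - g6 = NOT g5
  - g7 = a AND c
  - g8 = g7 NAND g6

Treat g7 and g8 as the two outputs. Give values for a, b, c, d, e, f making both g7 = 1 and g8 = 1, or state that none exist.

Check with a=1 b=0 c=1 d=1 e=1 f=1:
g1 = f XOR b = 1 XOR 0 = 1
g2 = g1 AND e = 1 AND 1 = 1
g3 = d AND g1 = 1 AND 1 = 1
g4 = g2 NAND g3 = 1 NAND 1 = 0
g5 = NOT g4 = NOT 0 = 1
g6 = NOT g5 = NOT 1 = 0
g7 = a AND c = 1 AND 1 = 1
g8 = g7 NAND g6 = 1 NAND 0 = 1
So g7 = 1 and g8 = 1.

a=1 b=0 c=1 d=1 e=1 f=1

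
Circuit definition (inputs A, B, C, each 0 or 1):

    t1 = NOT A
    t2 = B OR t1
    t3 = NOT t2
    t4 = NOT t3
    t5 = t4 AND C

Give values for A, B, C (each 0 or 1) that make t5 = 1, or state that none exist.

Check with A=0 B=0 C=1:
t1 = NOT A = NOT 0 = 1
t2 = B OR t1 = 0 OR 1 = 1
t3 = NOT t2 = NOT 1 = 0
t4 = NOT t3 = NOT 0 = 1
t5 = t4 AND C = 1 AND 1 = 1
So t5 = 1 as required.

A=0 B=0 C=1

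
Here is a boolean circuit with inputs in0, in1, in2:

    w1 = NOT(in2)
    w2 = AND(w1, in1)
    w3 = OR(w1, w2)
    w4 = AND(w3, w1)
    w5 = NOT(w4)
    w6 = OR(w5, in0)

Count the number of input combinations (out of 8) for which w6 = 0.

2

w6 = OR(w5, in0) must be 0, so both w5 = 0 and in0 = 0.
w5 = NOT(w4) must be 0, so w4 = 1.
Enumerating the 8 input combinations, 2 give w6 = 0 and 6 give w6 = 1.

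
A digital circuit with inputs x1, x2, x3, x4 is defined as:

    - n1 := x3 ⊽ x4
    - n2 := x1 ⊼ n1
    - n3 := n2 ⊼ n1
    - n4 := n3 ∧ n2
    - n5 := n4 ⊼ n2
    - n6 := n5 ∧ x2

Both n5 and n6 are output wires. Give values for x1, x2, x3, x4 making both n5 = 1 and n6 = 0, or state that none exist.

Check with x1=0, x2=0, x3=0, x4=0:
n1 = x3 ⊽ x4 = 0 ⊽ 0 = 1
n2 = x1 ⊼ n1 = 0 ⊼ 1 = 1
n3 = n2 ⊼ n1 = 1 ⊼ 1 = 0
n4 = n3 ∧ n2 = 0 ∧ 1 = 0
n5 = n4 ⊼ n2 = 0 ⊼ 1 = 1
n6 = n5 ∧ x2 = 1 ∧ 0 = 0
So n5 = 1 and n6 = 0.

x1=0, x2=0, x3=0, x4=0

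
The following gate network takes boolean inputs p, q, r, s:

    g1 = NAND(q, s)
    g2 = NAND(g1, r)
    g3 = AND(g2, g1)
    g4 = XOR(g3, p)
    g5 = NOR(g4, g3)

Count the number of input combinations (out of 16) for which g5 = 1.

5

g5 = NOR(g4, g3) must be 1, so both g4 = 0 and g3 = 0.
g4 = XOR(g3, p) must be 0, so g3 and p are equal.
Enumerating the 16 input combinations, 5 give g5 = 1 and 11 give g5 = 0.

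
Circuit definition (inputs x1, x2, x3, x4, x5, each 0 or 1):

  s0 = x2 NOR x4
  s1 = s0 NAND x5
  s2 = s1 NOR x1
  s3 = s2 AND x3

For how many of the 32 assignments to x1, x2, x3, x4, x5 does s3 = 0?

31

s3 = s2 AND x3 must be 0, so at least one of s2, x3 is 0.
Enumerating the 32 input combinations, 31 give s3 = 0 and 1 give s3 = 1.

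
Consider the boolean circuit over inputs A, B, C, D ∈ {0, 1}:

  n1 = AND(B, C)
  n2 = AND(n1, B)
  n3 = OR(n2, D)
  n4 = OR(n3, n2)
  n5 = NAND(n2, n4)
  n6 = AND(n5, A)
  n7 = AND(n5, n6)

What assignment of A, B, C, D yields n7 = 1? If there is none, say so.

n7 = AND(n5, n6) must be 1, so both n5 = 1 and n6 = 1.
n5 = NAND(n2, n4) must be 1, so at least one of n2, n4 is 0.
Check with A=1, B=0, C=0, D=0:
n1 = AND(B, C) = AND(0, 0) = 0
n2 = AND(n1, B) = AND(0, 0) = 0
n3 = OR(n2, D) = OR(0, 0) = 0
n4 = OR(n3, n2) = OR(0, 0) = 0
n5 = NAND(n2, n4) = NAND(0, 0) = 1
n6 = AND(n5, A) = AND(1, 1) = 1
n7 = AND(n5, n6) = AND(1, 1) = 1
So n7 = 1 as required.

A=1, B=0, C=0, D=0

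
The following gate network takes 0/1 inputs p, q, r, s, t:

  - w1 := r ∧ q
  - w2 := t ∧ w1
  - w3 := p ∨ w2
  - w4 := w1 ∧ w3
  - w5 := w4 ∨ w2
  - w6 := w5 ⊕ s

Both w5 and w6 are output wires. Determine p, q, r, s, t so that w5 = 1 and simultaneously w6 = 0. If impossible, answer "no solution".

p=0 q=1 r=1 s=1 t=1

Check with p=0 q=1 r=1 s=1 t=1:
w1 = r ∧ q = 1 ∧ 1 = 1
w2 = t ∧ w1 = 1 ∧ 1 = 1
w3 = p ∨ w2 = 0 ∨ 1 = 1
w4 = w1 ∧ w3 = 1 ∧ 1 = 1
w5 = w4 ∨ w2 = 1 ∨ 1 = 1
w6 = w5 ⊕ s = 1 ⊕ 1 = 0
So w5 = 1 and w6 = 0.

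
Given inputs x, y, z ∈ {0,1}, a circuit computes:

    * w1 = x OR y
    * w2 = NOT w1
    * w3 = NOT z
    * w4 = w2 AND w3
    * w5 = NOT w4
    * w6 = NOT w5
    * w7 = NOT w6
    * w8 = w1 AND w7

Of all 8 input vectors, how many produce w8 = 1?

6

w8 = w1 AND w7 must be 1, so both w1 = 1 and w7 = 1.
Satisfying assignments:
  x=0, y=1, z=0
  x=0, y=1, z=1
  x=1, y=0, z=0
  x=1, y=0, z=1
  x=1, y=1, z=0
  x=1, y=1, z=1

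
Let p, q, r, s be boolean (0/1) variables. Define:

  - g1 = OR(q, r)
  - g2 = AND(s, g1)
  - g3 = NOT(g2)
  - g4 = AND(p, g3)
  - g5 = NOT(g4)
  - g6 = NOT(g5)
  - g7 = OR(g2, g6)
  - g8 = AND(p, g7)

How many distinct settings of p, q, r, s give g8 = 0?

g8 = AND(p, g7) must be 0, so at least one of p, g7 is 0.
Enumerating the 16 input combinations, 8 give g8 = 0 and 8 give g8 = 1.

8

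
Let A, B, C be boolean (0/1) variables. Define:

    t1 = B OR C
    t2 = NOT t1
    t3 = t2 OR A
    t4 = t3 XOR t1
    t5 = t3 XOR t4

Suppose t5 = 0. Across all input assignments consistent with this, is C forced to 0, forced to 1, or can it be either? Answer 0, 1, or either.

0

t5 = t3 XOR t4 must be 0, so t3 and t4 are equal.
Every assignment with t5 = 0 has C = 0; there are 2 such assignment(s).
  A=0, B=0, C=0
  A=1, B=0, C=0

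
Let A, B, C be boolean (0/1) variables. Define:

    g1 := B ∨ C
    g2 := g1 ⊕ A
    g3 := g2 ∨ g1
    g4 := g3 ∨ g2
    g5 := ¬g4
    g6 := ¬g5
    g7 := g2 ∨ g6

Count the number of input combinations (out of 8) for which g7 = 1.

7

g7 = g2 ∨ g6 must be 1, so at least one of g2, g6 is 1.
Enumerating the 8 input combinations, 7 give g7 = 1 and 1 give g7 = 0.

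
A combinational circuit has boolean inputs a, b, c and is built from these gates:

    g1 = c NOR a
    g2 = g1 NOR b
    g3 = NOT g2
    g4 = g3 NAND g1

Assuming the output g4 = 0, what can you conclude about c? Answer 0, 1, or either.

g4 = g3 NAND g1 must be 0, so both g3 = 1 and g1 = 1.
g3 = NOT g2 must be 1, so g2 = 0.
g1 = c NOR a must be 1, so both c = 0 and a = 0.
Every assignment with g4 = 0 has c = 0; there are 2 such assignment(s).
  a=0, b=0, c=0
  a=0, b=1, c=0

0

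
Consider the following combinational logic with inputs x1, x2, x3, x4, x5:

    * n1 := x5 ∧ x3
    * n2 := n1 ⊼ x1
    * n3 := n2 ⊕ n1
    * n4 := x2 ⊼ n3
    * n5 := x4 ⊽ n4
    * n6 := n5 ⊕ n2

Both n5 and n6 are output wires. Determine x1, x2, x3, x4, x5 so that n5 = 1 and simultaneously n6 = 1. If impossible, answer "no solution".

Check with x1=1, x2=1, x3=1, x4=0, x5=1:
n1 = x5 ∧ x3 = 1 ∧ 1 = 1
n2 = n1 ⊼ x1 = 1 ⊼ 1 = 0
n3 = n2 ⊕ n1 = 0 ⊕ 1 = 1
n4 = x2 ⊼ n3 = 1 ⊼ 1 = 0
n5 = x4 ⊽ n4 = 0 ⊽ 0 = 1
n6 = n5 ⊕ n2 = 1 ⊕ 0 = 1
So n5 = 1 and n6 = 1.

x1=1, x2=1, x3=1, x4=0, x5=1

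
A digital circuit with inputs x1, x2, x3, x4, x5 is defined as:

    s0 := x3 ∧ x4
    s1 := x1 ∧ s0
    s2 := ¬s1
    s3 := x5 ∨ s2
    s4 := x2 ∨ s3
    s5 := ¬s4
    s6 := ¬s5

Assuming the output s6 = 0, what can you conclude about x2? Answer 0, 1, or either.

s6 = ¬s5 must be 0, so s5 = 1.
s5 = ¬s4 must be 1, so s4 = 0.
Every assignment with s6 = 0 has x2 = 0; there are 1 such assignment(s).
  x1=1, x2=0, x3=1, x4=1, x5=0

0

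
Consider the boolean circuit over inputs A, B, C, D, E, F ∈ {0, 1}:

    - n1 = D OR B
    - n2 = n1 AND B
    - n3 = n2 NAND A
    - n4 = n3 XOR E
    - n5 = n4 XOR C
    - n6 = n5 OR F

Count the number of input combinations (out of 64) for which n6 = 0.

n6 = n5 OR F must be 0, so both n5 = 0 and F = 0.
n5 = n4 XOR C must be 0, so n4 and C are equal.
Enumerating the 64 input combinations, 16 give n6 = 0 and 48 give n6 = 1.

16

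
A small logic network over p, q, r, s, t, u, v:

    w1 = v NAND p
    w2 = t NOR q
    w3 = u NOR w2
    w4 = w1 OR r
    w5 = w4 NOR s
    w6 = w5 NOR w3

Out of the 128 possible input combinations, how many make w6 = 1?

w6 = w5 NOR w3 must be 1, so both w5 = 0 and w3 = 0.
w5 = w4 NOR s must be 0, so at least one of w4, s is 1.
w3 = u NOR w2 must be 0, so at least one of u, w2 is 1.
Enumerating the 128 input combinations, 75 give w6 = 1 and 53 give w6 = 0.

75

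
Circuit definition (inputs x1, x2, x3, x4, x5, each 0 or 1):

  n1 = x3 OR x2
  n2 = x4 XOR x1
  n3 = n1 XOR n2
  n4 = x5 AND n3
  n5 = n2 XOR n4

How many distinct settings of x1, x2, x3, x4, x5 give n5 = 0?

n5 = n2 XOR n4 must be 0, so n2 and n4 are equal.
Enumerating the 32 input combinations, 12 give n5 = 0 and 20 give n5 = 1.

12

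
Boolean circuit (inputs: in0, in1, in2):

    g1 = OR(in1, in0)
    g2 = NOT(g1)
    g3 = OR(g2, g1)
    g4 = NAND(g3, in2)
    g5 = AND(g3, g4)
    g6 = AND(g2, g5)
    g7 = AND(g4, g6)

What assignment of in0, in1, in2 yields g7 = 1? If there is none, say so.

g7 = AND(g4, g6) must be 1, so both g4 = 1 and g6 = 1.
Check with in0=0, in1=0, in2=0:
g1 = OR(in1, in0) = OR(0, 0) = 0
g2 = NOT(g1) = NOT 0 = 1
g3 = OR(g2, g1) = OR(1, 0) = 1
g4 = NAND(g3, in2) = NAND(1, 0) = 1
g5 = AND(g3, g4) = AND(1, 1) = 1
g6 = AND(g2, g5) = AND(1, 1) = 1
g7 = AND(g4, g6) = AND(1, 1) = 1
So g7 = 1 as required.

in0=0, in1=0, in2=0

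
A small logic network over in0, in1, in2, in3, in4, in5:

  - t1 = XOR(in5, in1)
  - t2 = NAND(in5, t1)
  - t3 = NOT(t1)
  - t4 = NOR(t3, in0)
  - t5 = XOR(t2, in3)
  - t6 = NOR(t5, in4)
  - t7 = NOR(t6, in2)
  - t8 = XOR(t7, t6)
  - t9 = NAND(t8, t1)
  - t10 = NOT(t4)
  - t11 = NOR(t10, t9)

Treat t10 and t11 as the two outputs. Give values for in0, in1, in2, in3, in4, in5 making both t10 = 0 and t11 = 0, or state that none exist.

in0=0, in1=0, in2=1, in3=0, in4=1, in5=1

Check with in0=0, in1=0, in2=1, in3=0, in4=1, in5=1:
t1 = XOR(in5, in1) = XOR(1, 0) = 1
t2 = NAND(in5, t1) = NAND(1, 1) = 0
t3 = NOT(t1) = NOT 1 = 0
t4 = NOR(t3, in0) = NOR(0, 0) = 1
t5 = XOR(t2, in3) = XOR(0, 0) = 0
t6 = NOR(t5, in4) = NOR(0, 1) = 0
t7 = NOR(t6, in2) = NOR(0, 1) = 0
t8 = XOR(t7, t6) = XOR(0, 0) = 0
t9 = NAND(t8, t1) = NAND(0, 1) = 1
t10 = NOT(t4) = NOT 1 = 0
t11 = NOR(t10, t9) = NOR(0, 1) = 0
So t10 = 0 and t11 = 0.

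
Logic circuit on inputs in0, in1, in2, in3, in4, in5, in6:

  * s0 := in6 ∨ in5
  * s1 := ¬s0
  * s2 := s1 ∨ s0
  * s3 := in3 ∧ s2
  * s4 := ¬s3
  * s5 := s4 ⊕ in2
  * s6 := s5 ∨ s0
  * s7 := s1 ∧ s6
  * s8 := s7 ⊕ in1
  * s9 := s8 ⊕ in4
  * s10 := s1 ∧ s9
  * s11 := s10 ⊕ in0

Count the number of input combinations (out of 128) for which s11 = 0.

s11 = s10 ⊕ in0 must be 0, so s10 and in0 are equal.
Enumerating the 128 input combinations, 64 give s11 = 0 and 64 give s11 = 1.

64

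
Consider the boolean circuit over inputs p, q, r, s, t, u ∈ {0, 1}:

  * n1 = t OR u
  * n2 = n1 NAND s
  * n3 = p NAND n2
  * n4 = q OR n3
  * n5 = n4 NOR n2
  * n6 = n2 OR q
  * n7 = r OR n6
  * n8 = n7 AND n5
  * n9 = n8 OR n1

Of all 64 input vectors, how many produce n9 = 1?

n9 = n8 OR n1 must be 1, so at least one of n8, n1 is 1.
Enumerating the 64 input combinations, 48 give n9 = 1 and 16 give n9 = 0.

48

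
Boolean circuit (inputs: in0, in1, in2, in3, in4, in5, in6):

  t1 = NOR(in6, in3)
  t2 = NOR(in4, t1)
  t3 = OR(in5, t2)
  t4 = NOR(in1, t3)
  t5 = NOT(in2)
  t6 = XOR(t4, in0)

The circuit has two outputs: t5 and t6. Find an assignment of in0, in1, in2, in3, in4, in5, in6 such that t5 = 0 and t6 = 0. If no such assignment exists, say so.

in0=0, in1=0, in2=1, in3=1, in4=0, in5=0, in6=0

Check with in0=0, in1=0, in2=1, in3=1, in4=0, in5=0, in6=0:
t1 = NOR(in6, in3) = NOR(0, 1) = 0
t2 = NOR(in4, t1) = NOR(0, 0) = 1
t3 = OR(in5, t2) = OR(0, 1) = 1
t4 = NOR(in1, t3) = NOR(0, 1) = 0
t5 = NOT(in2) = NOT 1 = 0
t6 = XOR(t4, in0) = XOR(0, 0) = 0
So t5 = 0 and t6 = 0.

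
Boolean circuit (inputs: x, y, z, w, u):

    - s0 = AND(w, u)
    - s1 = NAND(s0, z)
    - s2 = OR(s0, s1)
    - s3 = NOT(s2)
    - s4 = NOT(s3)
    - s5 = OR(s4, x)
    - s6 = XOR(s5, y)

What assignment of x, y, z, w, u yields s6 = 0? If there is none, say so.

s6 = XOR(s5, y) must be 0, so s5 and y are equal.
Check with x=1 y=1 z=1 w=1 u=0:
s0 = AND(w, u) = AND(1, 0) = 0
s1 = NAND(s0, z) = NAND(0, 1) = 1
s2 = OR(s0, s1) = OR(0, 1) = 1
s3 = NOT(s2) = NOT 1 = 0
s4 = NOT(s3) = NOT 0 = 1
s5 = OR(s4, x) = OR(1, 1) = 1
s6 = XOR(s5, y) = XOR(1, 1) = 0
So s6 = 0 as required.

x=1 y=1 z=1 w=1 u=0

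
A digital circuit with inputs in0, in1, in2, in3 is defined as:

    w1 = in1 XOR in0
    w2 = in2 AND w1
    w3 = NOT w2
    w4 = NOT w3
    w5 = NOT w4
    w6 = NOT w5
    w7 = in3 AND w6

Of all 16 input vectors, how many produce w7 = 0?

w7 = in3 AND w6 must be 0, so at least one of in3, w6 is 0.
Enumerating the 16 input combinations, 14 give w7 = 0 and 2 give w7 = 1.

14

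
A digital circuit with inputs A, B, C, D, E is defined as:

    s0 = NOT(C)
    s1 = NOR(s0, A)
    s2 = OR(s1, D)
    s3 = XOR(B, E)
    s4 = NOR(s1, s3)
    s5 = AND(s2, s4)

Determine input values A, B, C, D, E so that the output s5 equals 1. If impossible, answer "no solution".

A=0, B=1, C=0, D=1, E=1

s5 = AND(s2, s4) must be 1, so both s2 = 1 and s4 = 1.
s2 = OR(s1, D) must be 1, so at least one of s1, D is 1.
s4 = NOR(s1, s3) must be 1, so both s1 = 0 and s3 = 0.
Check with A=0, B=1, C=0, D=1, E=1:
s0 = NOT(C) = NOT 0 = 1
s1 = NOR(s0, A) = NOR(1, 0) = 0
s2 = OR(s1, D) = OR(0, 1) = 1
s3 = XOR(B, E) = XOR(1, 1) = 0
s4 = NOR(s1, s3) = NOR(0, 0) = 1
s5 = AND(s2, s4) = AND(1, 1) = 1
So s5 = 1 as required.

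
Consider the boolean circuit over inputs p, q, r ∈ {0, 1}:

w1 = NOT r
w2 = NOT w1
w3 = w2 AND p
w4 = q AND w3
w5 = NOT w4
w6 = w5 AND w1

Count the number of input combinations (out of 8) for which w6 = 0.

w6 = w5 AND w1 must be 0, so at least one of w5, w1 is 0.
Satisfying assignments:
  p=0, q=0, r=1
  p=0, q=1, r=1
  p=1, q=0, r=1
  p=1, q=1, r=1

4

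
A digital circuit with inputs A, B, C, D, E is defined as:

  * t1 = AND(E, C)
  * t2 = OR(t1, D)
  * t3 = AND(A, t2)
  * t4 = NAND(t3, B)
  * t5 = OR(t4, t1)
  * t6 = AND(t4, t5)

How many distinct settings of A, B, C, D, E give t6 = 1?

27

t6 = AND(t4, t5) must be 1, so both t4 = 1 and t5 = 1.
t4 = NAND(t3, B) must be 1, so at least one of t3, B is 0.
Enumerating the 32 input combinations, 27 give t6 = 1 and 5 give t6 = 0.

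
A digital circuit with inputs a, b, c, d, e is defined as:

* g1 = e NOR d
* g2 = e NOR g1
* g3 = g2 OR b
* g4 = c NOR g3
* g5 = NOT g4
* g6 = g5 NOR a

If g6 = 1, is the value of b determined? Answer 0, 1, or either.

0

g6 = g5 NOR a must be 1, so both g5 = 0 and a = 0.
g5 = NOT g4 must be 0, so g4 = 1.
g4 = c NOR g3 must be 1, so both c = 0 and g3 = 0.
Every assignment with g6 = 1 has b = 0; there are 3 such assignment(s).
  a=0, b=0, c=0, d=0, e=0
  a=0, b=0, c=0, d=0, e=1
  a=0, b=0, c=0, d=1, e=1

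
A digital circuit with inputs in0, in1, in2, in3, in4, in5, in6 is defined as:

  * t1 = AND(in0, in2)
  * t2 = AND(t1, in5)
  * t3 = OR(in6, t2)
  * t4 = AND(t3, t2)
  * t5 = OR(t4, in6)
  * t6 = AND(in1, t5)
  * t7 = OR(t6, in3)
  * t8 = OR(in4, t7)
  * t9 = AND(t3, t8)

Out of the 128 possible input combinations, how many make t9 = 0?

t9 = AND(t3, t8) must be 0, so at least one of t3, t8 is 0.
Enumerating the 128 input combinations, 65 give t9 = 0 and 63 give t9 = 1.

65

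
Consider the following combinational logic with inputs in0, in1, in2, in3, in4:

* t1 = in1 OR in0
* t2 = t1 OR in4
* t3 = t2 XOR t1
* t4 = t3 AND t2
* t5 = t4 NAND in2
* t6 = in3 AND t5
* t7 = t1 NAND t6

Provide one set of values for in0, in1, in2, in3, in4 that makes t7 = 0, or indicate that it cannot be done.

Check with in0=0 in1=1 in2=0 in3=1 in4=1:
t1 = in1 OR in0 = 1 OR 0 = 1
t2 = t1 OR in4 = 1 OR 1 = 1
t3 = t2 XOR t1 = 1 XOR 1 = 0
t4 = t3 AND t2 = 0 AND 1 = 0
t5 = t4 NAND in2 = 0 NAND 0 = 1
t6 = in3 AND t5 = 1 AND 1 = 1
t7 = t1 NAND t6 = 1 NAND 1 = 0
So t7 = 0 as required.

in0=0 in1=1 in2=0 in3=1 in4=1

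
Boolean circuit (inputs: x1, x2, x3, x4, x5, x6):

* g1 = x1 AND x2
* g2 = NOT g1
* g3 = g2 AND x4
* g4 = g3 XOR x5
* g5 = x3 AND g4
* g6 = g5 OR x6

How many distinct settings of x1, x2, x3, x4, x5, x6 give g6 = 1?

40

g6 = g5 OR x6 must be 1, so at least one of g5, x6 is 1.
Enumerating the 64 input combinations, 40 give g6 = 1 and 24 give g6 = 0.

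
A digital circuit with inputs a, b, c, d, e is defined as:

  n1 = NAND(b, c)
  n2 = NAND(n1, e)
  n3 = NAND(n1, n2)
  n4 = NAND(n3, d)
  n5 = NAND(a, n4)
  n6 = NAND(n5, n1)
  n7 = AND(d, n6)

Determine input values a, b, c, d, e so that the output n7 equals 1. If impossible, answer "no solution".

a=0, b=1, c=1, d=1, e=0

Check with a=0, b=1, c=1, d=1, e=0:
n1 = NAND(b, c) = NAND(1, 1) = 0
n2 = NAND(n1, e) = NAND(0, 0) = 1
n3 = NAND(n1, n2) = NAND(0, 1) = 1
n4 = NAND(n3, d) = NAND(1, 1) = 0
n5 = NAND(a, n4) = NAND(0, 0) = 1
n6 = NAND(n5, n1) = NAND(1, 0) = 1
n7 = AND(d, n6) = AND(1, 1) = 1
So n7 = 1 as required.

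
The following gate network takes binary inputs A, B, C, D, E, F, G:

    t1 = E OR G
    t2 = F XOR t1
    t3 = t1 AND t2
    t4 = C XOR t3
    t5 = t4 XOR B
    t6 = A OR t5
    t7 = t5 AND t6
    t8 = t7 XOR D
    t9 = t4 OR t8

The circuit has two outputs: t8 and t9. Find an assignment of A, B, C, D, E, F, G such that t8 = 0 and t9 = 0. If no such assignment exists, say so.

Check with A=1, B=0, C=0, D=0, E=1, F=1, G=0:
t1 = E OR G = 1 OR 0 = 1
t2 = F XOR t1 = 1 XOR 1 = 0
t3 = t1 AND t2 = 1 AND 0 = 0
t4 = C XOR t3 = 0 XOR 0 = 0
t5 = t4 XOR B = 0 XOR 0 = 0
t6 = A OR t5 = 1 OR 0 = 1
t7 = t5 AND t6 = 0 AND 1 = 0
t8 = t7 XOR D = 0 XOR 0 = 0
t9 = t4 OR t8 = 0 OR 0 = 0
So t8 = 0 and t9 = 0.

A=1, B=0, C=0, D=0, E=1, F=1, G=0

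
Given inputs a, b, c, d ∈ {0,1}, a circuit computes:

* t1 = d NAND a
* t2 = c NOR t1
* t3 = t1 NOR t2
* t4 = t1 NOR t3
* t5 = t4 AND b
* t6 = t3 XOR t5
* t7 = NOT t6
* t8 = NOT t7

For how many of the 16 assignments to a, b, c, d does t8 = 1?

t8 = NOT t7 must be 1, so t7 = 0.
t7 = NOT t6 must be 0, so t6 = 1.
t6 = t3 XOR t5 must be 1, so t3 and t5 differ.
Satisfying assignments:
  a=1, b=0, c=1, d=1
  a=1, b=1, c=0, d=1
  a=1, b=1, c=1, d=1

3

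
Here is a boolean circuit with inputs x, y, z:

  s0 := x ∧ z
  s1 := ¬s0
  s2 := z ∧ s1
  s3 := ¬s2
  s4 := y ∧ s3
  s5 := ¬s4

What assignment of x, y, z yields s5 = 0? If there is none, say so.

s5 = ¬s4 must be 0, so s4 = 1.
s4 = y ∧ s3 must be 1, so both y = 1 and s3 = 1.
Check with x=0, y=1, z=0:
s0 = x ∧ z = 0 ∧ 0 = 0
s1 = ¬s0 = ¬0 = 1
s2 = z ∧ s1 = 0 ∧ 1 = 0
s3 = ¬s2 = ¬0 = 1
s4 = y ∧ s3 = 1 ∧ 1 = 1
s5 = ¬s4 = ¬1 = 0
So s5 = 0 as required.

x=0, y=1, z=0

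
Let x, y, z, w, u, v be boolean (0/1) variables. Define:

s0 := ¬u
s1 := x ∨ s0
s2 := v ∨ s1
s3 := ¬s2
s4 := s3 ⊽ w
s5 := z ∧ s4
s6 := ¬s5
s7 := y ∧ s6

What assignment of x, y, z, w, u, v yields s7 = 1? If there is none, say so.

s7 = y ∧ s6 must be 1, so both y = 1 and s6 = 1.
s6 = ¬s5 must be 1, so s5 = 0.
Check with x=0 y=1 z=0 w=1 u=1 v=1:
s0 = ¬u = ¬1 = 0
s1 = x ∨ s0 = 0 ∨ 0 = 0
s2 = v ∨ s1 = 1 ∨ 0 = 1
s3 = ¬s2 = ¬1 = 0
s4 = s3 ⊽ w = 0 ⊽ 1 = 0
s5 = z ∧ s4 = 0 ∧ 0 = 0
s6 = ¬s5 = ¬0 = 1
s7 = y ∧ s6 = 1 ∧ 1 = 1
So s7 = 1 as required.

x=0 y=1 z=0 w=1 u=1 v=1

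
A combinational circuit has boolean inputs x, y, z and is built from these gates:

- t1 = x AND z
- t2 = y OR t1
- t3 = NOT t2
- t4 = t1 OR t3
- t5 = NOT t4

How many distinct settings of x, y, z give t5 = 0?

t5 = NOT t4 must be 0, so t4 = 1.
t4 = t1 OR t3 must be 1, so at least one of t1, t3 is 1.
Satisfying assignments:
  x=0, y=0, z=0
  x=0, y=0, z=1
  x=1, y=0, z=0
  x=1, y=0, z=1
  x=1, y=1, z=1

5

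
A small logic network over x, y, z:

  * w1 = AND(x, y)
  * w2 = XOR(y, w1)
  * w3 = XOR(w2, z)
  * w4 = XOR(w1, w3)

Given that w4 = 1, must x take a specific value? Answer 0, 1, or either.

Both values of x occur among assignments with w4 = 1:
  x=0: x=0, y=0, z=1
  x=1: x=1, y=0, z=1

either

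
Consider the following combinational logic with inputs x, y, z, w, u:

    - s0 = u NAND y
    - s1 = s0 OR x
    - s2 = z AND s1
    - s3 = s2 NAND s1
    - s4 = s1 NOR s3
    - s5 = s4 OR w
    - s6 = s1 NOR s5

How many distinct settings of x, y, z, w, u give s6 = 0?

30

s6 = s1 NOR s5 must be 0, so at least one of s1, s5 is 1.
Enumerating the 32 input combinations, 30 give s6 = 0 and 2 give s6 = 1.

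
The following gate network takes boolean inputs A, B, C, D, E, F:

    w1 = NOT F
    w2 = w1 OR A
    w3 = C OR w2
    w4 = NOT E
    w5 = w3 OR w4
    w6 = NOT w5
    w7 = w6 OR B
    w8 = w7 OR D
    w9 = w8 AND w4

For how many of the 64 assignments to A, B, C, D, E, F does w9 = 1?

w9 = w8 AND w4 must be 1, so both w8 = 1 and w4 = 1.
w8 = w7 OR D must be 1, so at least one of w7, D is 1.
w4 = NOT E must be 1, so E = 0.
Enumerating the 64 input combinations, 24 give w9 = 1 and 40 give w9 = 0.

24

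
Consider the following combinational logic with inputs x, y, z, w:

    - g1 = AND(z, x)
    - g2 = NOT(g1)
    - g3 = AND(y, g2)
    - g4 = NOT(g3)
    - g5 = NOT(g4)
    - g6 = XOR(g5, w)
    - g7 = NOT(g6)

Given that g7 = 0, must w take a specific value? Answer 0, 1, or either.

either

Both values of w occur among assignments with g7 = 0:
  w=0: x=0, y=1, z=0, w=0
  w=1: x=0, y=0, z=0, w=1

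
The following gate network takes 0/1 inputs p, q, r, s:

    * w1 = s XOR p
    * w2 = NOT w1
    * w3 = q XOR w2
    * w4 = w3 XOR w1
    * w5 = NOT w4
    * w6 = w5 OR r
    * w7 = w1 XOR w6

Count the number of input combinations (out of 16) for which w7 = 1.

w7 = w1 XOR w6 must be 1, so w1 and w6 differ.
Enumerating the 16 input combinations, 8 give w7 = 1 and 8 give w7 = 0.

8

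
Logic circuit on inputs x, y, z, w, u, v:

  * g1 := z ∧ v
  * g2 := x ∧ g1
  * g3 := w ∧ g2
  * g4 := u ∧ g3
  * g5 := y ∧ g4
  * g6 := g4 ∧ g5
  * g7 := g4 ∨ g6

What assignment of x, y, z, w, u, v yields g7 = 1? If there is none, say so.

g7 = g4 ∨ g6 must be 1, so at least one of g4, g6 is 1.
Check with x=1 y=0 z=1 w=1 u=1 v=1:
g1 = z ∧ v = 1 ∧ 1 = 1
g2 = x ∧ g1 = 1 ∧ 1 = 1
g3 = w ∧ g2 = 1 ∧ 1 = 1
g4 = u ∧ g3 = 1 ∧ 1 = 1
g5 = y ∧ g4 = 0 ∧ 1 = 0
g6 = g4 ∧ g5 = 1 ∧ 0 = 0
g7 = g4 ∨ g6 = 1 ∨ 0 = 1
So g7 = 1 as required.

x=1 y=0 z=1 w=1 u=1 v=1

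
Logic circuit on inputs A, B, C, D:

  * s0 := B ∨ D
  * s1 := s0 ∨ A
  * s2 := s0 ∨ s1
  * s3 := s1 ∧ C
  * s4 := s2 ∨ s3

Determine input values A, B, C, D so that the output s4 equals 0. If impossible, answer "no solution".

s4 = s2 ∨ s3 must be 0, so both s2 = 0 and s3 = 0.
Check with A=0, B=0, C=0, D=0:
s0 = B ∨ D = 0 ∨ 0 = 0
s1 = s0 ∨ A = 0 ∨ 0 = 0
s2 = s0 ∨ s1 = 0 ∨ 0 = 0
s3 = s1 ∧ C = 0 ∧ 0 = 0
s4 = s2 ∨ s3 = 0 ∨ 0 = 0
So s4 = 0 as required.

A=0, B=0, C=0, D=0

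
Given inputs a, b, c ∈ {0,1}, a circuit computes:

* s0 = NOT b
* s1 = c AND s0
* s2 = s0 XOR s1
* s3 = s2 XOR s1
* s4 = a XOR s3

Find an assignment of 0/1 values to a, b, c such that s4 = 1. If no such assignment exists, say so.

a=0, b=0, c=1

s4 = a XOR s3 must be 1, so a and s3 differ.
Check with a=0, b=0, c=1:
s0 = NOT b = NOT 0 = 1
s1 = c AND s0 = 1 AND 1 = 1
s2 = s0 XOR s1 = 1 XOR 1 = 0
s3 = s2 XOR s1 = 0 XOR 1 = 1
s4 = a XOR s3 = 0 XOR 1 = 1
So s4 = 1 as required.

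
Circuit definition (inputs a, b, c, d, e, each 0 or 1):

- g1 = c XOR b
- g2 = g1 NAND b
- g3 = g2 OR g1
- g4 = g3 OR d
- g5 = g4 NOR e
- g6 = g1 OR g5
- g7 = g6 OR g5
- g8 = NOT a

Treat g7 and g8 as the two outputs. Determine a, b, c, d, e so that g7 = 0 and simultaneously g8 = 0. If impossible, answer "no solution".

Check with a=1, b=0, c=0, d=1, e=0:
g1 = c XOR b = 0 XOR 0 = 0
g2 = g1 NAND b = 0 NAND 0 = 1
g3 = g2 OR g1 = 1 OR 0 = 1
g4 = g3 OR d = 1 OR 1 = 1
g5 = g4 NOR e = 1 NOR 0 = 0
g6 = g1 OR g5 = 0 OR 0 = 0
g7 = g6 OR g5 = 0 OR 0 = 0
g8 = NOT a = NOT 1 = 0
So g7 = 0 and g8 = 0.

a=1, b=0, c=0, d=1, e=0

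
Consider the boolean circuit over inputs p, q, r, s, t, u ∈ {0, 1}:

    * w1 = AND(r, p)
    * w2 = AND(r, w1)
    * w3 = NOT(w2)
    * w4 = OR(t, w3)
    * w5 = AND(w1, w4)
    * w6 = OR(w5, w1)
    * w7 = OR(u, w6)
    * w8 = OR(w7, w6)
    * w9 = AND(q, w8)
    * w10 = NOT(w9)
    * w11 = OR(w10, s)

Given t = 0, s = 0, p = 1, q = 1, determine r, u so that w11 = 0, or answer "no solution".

w11 = OR(w10, s) must be 0, so both w10 = 0 and s = 0.
w10 = NOT(w9) must be 0, so w9 = 1.
Check with t = 0, s = 0, p = 1, q = 1 and r=1, u=0:
w1 = AND(r, p) = AND(1, 1) = 1
w2 = AND(r, w1) = AND(1, 1) = 1
w3 = NOT(w2) = NOT 1 = 0
w4 = OR(t, w3) = OR(0, 0) = 0
w5 = AND(w1, w4) = AND(1, 0) = 0
w6 = OR(w5, w1) = OR(0, 1) = 1
w7 = OR(u, w6) = OR(0, 1) = 1
w8 = OR(w7, w6) = OR(1, 1) = 1
w9 = AND(q, w8) = AND(1, 1) = 1
w10 = NOT(w9) = NOT 1 = 0
w11 = OR(w10, s) = OR(0, 0) = 0
So w11 = 0.

r=1, u=0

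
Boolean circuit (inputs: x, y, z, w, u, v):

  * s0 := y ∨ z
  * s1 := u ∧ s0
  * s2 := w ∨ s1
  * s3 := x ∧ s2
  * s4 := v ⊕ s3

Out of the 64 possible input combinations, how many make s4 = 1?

32

s4 = v ⊕ s3 must be 1, so v and s3 differ.
Enumerating the 64 input combinations, 32 give s4 = 1 and 32 give s4 = 0.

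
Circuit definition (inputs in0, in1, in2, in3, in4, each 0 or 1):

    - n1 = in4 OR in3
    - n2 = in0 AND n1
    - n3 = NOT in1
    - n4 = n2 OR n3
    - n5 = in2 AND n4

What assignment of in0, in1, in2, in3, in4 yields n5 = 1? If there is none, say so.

n5 = in2 AND n4 must be 1, so both in2 = 1 and n4 = 1.
n4 = n2 OR n3 must be 1, so at least one of n2, n3 is 1.
Check with in0=1, in1=0, in2=1, in3=0, in4=0:
n1 = in4 OR in3 = 0 OR 0 = 0
n2 = in0 AND n1 = 1 AND 0 = 0
n3 = NOT in1 = NOT 0 = 1
n4 = n2 OR n3 = 0 OR 1 = 1
n5 = in2 AND n4 = 1 AND 1 = 1
So n5 = 1 as required.

in0=1, in1=0, in2=1, in3=0, in4=0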